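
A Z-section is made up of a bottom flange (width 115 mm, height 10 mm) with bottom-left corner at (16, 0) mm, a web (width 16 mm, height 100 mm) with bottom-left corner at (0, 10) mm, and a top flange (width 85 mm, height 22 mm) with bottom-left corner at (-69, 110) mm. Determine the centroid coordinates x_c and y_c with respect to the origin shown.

bottom flange: A = 115 × 10 = 1150.00, centroid at (73.50, 5.00).
web: A = 16 × 100 = 1600.00, centroid at (8.00, 60.00).
top flange: A = 85 × 22 = 1870.00, centroid at (-26.50, 121.00).
ΣA = 4620.00 mm²
ΣAx_c = (1150.00)(73.50) + (1600.00)(8.00) + (1870.00)(-26.50) = 47770.00 mm³
ΣAy_c = (1150.00)(5.00) + (1600.00)(60.00) + (1870.00)(121.00) = 328020.00 mm³
x_c = 47770.00 / 4620.00 = 10.34 mm
y_c = 328020.00 / 4620.00 = 71.00 mm

x_c = 10.34 mm, y_c = 71.00 mm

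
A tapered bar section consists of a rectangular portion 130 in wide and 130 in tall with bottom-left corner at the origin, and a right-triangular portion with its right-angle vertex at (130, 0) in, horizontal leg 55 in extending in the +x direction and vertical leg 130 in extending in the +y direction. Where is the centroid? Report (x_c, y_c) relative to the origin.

x_c = 79.55 in, y_c = 61.22 in

Part | A | x̄ᵢ | ȳᵢ | A·x̄ᵢ | A·ȳᵢ
rectangular portion | 16900.00 | 65.00 | 65.00 | 1098500.00 | 1098500.00
triangular portion | 3575.00 | 148.33 | 43.33 | 530291.67 | 154916.67
Σ | 20475.00 |  |  | 1628791.67 | 1253416.67
x_c = 1628791.67 / 20475.00 = 79.55 in
y_c = 1253416.67 / 20475.00 = 61.22 in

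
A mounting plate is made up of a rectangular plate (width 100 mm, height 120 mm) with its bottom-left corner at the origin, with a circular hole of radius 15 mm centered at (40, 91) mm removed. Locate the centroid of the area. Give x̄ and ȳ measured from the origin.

x̄ = 50.63 mm, ȳ = 58.06 mm

plate: A = 100 × 120 = 12000.00, centroid at (50.00, 60.00).
hole: A = −π·15² = -706.86, centroid at (40.00, 91.00).
ΣA = 11293.14 mm², ΣAx̄ = 571725.67 mm³, ΣAȳ = 655675.89 mm³.
x̄ = 571725.67/11293.14 = 50.63 mm; ȳ = 655675.89/11293.14 = 58.06 mm.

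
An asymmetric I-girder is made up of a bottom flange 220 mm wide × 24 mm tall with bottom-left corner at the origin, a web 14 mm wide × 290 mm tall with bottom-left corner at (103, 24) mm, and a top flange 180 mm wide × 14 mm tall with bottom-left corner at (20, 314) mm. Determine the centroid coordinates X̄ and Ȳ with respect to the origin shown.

bottom flange: A = 220 × 24 = 5280.00, centroid at (110.00, 12.00).
web: A = 14 × 290 = 4060.00, centroid at (110.00, 169.00).
top flange: A = 180 × 14 = 2520.00, centroid at (110.00, 321.00).
ΣA = 11860.00 mm²
ΣAX̄ = (5280.00)(110.00) + (4060.00)(110.00) + (2520.00)(110.00) = 1304600.00 mm³
ΣAȲ = (5280.00)(12.00) + (4060.00)(169.00) + (2520.00)(321.00) = 1558420.00 mm³
X̄ = 1304600.00 / 11860.00 = 110.00 mm
Ȳ = 1558420.00 / 11860.00 = 131.40 mm

X̄ = 110.00 mm, Ȳ = 131.40 mm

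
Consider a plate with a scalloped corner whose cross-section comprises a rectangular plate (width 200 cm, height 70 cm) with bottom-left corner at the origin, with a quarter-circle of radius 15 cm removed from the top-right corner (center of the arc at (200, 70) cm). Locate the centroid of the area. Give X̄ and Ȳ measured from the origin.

X̄ = 98.80 cm, Ȳ = 34.63 cm

plate: A = 200 × 70 = 14000.00, centroid at (100.00, 35.00).
removed quarter-circle: A = −¼π·15² = -176.71, centroid at (193.63, 63.63).
ΣA = 13823.29 cm²
ΣAX̄ = (14000.00)(100.00) + (-176.71)(193.63) = 1365782.08 cm³
ΣAȲ = (14000.00)(35.00) + (-176.71)(63.63) = 478754.98 cm³
X̄ = 1365782.08 / 13823.29 = 98.80 cm
Ȳ = 478754.98 / 13823.29 = 34.63 cm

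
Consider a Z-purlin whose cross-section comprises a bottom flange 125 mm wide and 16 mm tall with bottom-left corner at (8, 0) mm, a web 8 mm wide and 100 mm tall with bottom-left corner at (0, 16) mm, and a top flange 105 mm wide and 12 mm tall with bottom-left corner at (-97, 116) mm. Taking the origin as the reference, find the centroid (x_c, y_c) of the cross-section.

bottom flange: A = 125 × 16 = 2000.00, centroid at (70.50, 8.00).
web: A = 8 × 100 = 800.00, centroid at (4.00, 66.00).
top flange: A = 105 × 12 = 1260.00, centroid at (-44.50, 122.00).
ΣA = 4060.00 mm², ΣAx_c = 88130.00 mm³, ΣAy_c = 222520.00 mm³.
x_c = 88130.00/4060.00 = 21.71 mm; y_c = 222520.00/4060.00 = 54.81 mm.

x_c = 21.71 mm, y_c = 54.81 mm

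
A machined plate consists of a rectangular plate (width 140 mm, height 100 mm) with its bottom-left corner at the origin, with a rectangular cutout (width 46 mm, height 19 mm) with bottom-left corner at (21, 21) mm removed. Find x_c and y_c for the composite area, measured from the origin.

plate: A = 140 × 100 = 14000.00, centroid at (70.00, 50.00).
hole: A = −(46 × 19) = -874.00, centroid at (44.00, 30.50).
ΣA = 13126.00 mm²
ΣAx_c = (14000.00)(70.00) + (-874.00)(44.00) = 941544.00 mm³
ΣAy_c = (14000.00)(50.00) + (-874.00)(30.50) = 673343.00 mm³
x_c = 941544.00 / 13126.00 = 71.73 mm
y_c = 673343.00 / 13126.00 = 51.30 mm

x_c = 71.73 mm, y_c = 51.30 mm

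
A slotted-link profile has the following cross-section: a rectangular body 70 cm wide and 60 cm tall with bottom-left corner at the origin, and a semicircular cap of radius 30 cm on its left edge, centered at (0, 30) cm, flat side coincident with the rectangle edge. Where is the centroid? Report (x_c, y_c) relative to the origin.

x_c = 22.98 cm, y_c = 30.00 cm

Part | A | x̄ᵢ | ȳᵢ | A·x̄ᵢ | A·ȳᵢ
rectangular body | 4200.00 | 35.00 | 30.00 | 147000.00 | 126000.00
semicircular end | 1413.72 | -12.73 | 30.00 | -18000.00 | 42411.50
Σ | 5613.72 |  |  | 129000.00 | 168411.50
x_c = 129000.00 / 5613.72 = 22.98 cm
y_c = 168411.50 / 5613.72 = 30.00 cm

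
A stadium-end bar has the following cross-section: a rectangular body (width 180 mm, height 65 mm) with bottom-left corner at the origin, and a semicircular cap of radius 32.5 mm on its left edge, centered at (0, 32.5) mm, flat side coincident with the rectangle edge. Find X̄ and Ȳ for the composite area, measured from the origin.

Part | A | x̄ᵢ | ȳᵢ | A·x̄ᵢ | A·ȳᵢ
rectangular body | 11700.00 | 90.00 | 32.50 | 1053000.00 | 380250.00
semicircular end | 1659.15 | -13.79 | 32.50 | -22885.42 | 53922.49
Σ | 13359.15 |  |  | 1030114.58 | 434172.49
X̄ = 1030114.58 / 13359.15 = 77.11 mm
Ȳ = 434172.49 / 13359.15 = 32.50 mm

X̄ = 77.11 mm, Ȳ = 32.50 mm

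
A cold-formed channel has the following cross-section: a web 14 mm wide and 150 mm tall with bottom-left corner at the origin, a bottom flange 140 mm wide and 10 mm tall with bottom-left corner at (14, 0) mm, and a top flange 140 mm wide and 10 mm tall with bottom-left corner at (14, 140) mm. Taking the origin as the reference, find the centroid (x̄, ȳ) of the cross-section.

Part | A | x̄ᵢ | ȳᵢ | A·x̄ᵢ | A·ȳᵢ
web | 2100.00 | 7.00 | 75.00 | 14700.00 | 157500.00
bottom flange | 1400.00 | 84.00 | 5.00 | 117600.00 | 7000.00
top flange | 1400.00 | 84.00 | 145.00 | 117600.00 | 203000.00
Σ | 4900.00 |  |  | 249900.00 | 367500.00
x̄ = 249900.00 / 4900.00 = 51.00 mm
ȳ = 367500.00 / 4900.00 = 75.00 mm

x̄ = 51.00 mm, ȳ = 75.00 mm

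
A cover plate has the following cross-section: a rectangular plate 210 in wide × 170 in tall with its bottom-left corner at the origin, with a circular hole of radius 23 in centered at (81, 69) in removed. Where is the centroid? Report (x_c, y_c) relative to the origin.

plate: A = 210 × 170 = 35700.00, centroid at (105.00, 85.00).
hole: A = −π·23² = -1661.90, centroid at (81.00, 69.00).
ΣA = 34038.10 in², ΣAx_c = 3613885.90 in³, ΣAy_c = 2919828.73 in³.
x_c = 3613885.90/34038.10 = 106.17 in; y_c = 2919828.73/34038.10 = 85.78 in.

x_c = 106.17 in, y_c = 85.78 in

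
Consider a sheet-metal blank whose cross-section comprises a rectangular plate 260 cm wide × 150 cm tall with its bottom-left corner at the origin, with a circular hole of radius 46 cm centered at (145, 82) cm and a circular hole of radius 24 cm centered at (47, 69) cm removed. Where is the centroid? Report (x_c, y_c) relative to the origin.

plate: A = 260 × 150 = 39000.00, centroid at (130.00, 75.00).
hole 1: A = −π·46² = -6647.61, centroid at (145.00, 82.00).
hole 2: A = −π·24² = -1809.56, centroid at (47.00, 69.00).
ΣA = 30542.83 cm², ΣAx_c = 4021047.35 cm³, ΣAy_c = 2255036.52 cm³.
x_c = 4021047.35/30542.83 = 131.65 cm; y_c = 2255036.52/30542.83 = 73.83 cm.

x_c = 131.65 cm, y_c = 73.83 cm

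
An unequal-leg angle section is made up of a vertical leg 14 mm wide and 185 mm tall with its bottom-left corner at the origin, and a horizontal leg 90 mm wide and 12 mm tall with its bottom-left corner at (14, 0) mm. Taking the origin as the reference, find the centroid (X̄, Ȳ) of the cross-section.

vertical leg: A = 14 × 185 = 2590.00, centroid at (7.00, 92.50).
horizontal leg: A = 90 × 12 = 1080.00, centroid at (59.00, 6.00).
ΣA = 3670.00 mm²
ΣAX̄ = (2590.00)(7.00) + (1080.00)(59.00) = 81850.00 mm³
ΣAȲ = (2590.00)(92.50) + (1080.00)(6.00) = 246055.00 mm³
X̄ = 81850.00 / 3670.00 = 22.30 mm
Ȳ = 246055.00 / 3670.00 = 67.04 mm

X̄ = 22.30 mm, Ȳ = 67.04 mm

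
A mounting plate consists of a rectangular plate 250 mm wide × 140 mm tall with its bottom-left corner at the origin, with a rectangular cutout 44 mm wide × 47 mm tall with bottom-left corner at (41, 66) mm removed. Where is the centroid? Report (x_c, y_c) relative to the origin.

Part | A | x̄ᵢ | ȳᵢ | A·x̄ᵢ | A·ȳᵢ
plate | 35000.00 | 125.00 | 70.00 | 4375000.00 | 2450000.00
hole | -2068.00 | 63.00 | 89.50 | -130284.00 | -185086.00
Σ | 32932.00 |  |  | 4244716.00 | 2264914.00
x_c = 4244716.00 / 32932.00 = 128.89 mm
y_c = 2264914.00 / 32932.00 = 68.78 mm

x_c = 128.89 mm, y_c = 68.78 mm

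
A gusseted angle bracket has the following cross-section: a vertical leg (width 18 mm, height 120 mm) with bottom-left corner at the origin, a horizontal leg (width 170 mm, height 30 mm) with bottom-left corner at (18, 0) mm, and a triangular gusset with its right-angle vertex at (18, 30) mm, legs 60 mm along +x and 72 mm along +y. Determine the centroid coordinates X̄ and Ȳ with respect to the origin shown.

Part | A | x̄ᵢ | ȳᵢ | A·x̄ᵢ | A·ȳᵢ
vertical leg | 2160.00 | 9.00 | 60.00 | 19440.00 | 129600.00
horizontal leg | 5100.00 | 103.00 | 15.00 | 525300.00 | 76500.00
gusset | 2160.00 | 38.00 | 54.00 | 82080.00 | 116640.00
Σ | 9420.00 |  |  | 626820.00 | 322740.00
X̄ = 626820.00 / 9420.00 = 66.54 mm
Ȳ = 322740.00 / 9420.00 = 34.26 mm

X̄ = 66.54 mm, Ȳ = 34.26 mm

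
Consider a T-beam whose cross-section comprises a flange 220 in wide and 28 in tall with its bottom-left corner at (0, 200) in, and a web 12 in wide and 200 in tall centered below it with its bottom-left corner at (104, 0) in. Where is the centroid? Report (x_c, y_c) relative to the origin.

web: A = 12 × 200 = 2400.00, centroid at (110.00, 100.00).
flange: A = 220 × 28 = 6160.00, centroid at (110.00, 214.00).
ΣA = 8560.00 in²
ΣAx_c = (2400.00)(110.00) + (6160.00)(110.00) = 941600.00 in³
ΣAy_c = (2400.00)(100.00) + (6160.00)(214.00) = 1558240.00 in³
x_c = 941600.00 / 8560.00 = 110.00 in
y_c = 1558240.00 / 8560.00 = 182.04 in

x_c = 110.00 in, y_c = 182.04 in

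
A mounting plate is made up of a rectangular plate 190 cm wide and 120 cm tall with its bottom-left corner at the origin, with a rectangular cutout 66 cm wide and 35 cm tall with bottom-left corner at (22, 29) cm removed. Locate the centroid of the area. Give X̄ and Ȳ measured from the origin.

plate: A = 190 × 120 = 22800.00, centroid at (95.00, 60.00).
hole: A = −(66 × 35) = -2310.00, centroid at (55.00, 46.50).
ΣA = 20490.00 cm², ΣAX̄ = 2038950.00 cm³, ΣAȲ = 1260585.00 cm³.
X̄ = 2038950.00/20490.00 = 99.51 cm; Ȳ = 1260585.00/20490.00 = 61.52 cm.

X̄ = 99.51 cm, Ȳ = 61.52 cm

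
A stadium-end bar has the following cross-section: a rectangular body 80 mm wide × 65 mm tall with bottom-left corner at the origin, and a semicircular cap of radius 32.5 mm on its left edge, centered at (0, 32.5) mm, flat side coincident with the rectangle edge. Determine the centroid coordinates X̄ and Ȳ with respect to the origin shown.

rectangular body: A = 80 × 65 = 5200.00, centroid at (40.00, 32.50).
semicircular end: A = ½π·32.5² = 1659.15, centroid at (-13.79, 32.50).
ΣA = 6859.15 mm²
ΣAX̄ = (5200.00)(40.00) + (1659.15)(-13.79) = 185114.58 mm³
ΣAȲ = (5200.00)(32.50) + (1659.15)(32.50) = 222922.49 mm³
X̄ = 185114.58 / 6859.15 = 26.99 mm
Ȳ = 222922.49 / 6859.15 = 32.50 mm

X̄ = 26.99 mm, Ȳ = 32.50 mm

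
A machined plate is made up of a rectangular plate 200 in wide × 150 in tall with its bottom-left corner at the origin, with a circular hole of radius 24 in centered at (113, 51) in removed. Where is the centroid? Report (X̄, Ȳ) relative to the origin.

X̄ = 99.17 in, Ȳ = 76.54 in

Part | A | x̄ᵢ | ȳᵢ | A·x̄ᵢ | A·ȳᵢ
plate | 30000.00 | 100.00 | 75.00 | 3000000.00 | 2250000.00
hole | -1809.56 | 113.00 | 51.00 | -204479.98 | -92287.43
Σ | 28190.44 |  |  | 2795520.02 | 2157712.57
X̄ = 2795520.02 / 28190.44 = 99.17 in
Ȳ = 2157712.57 / 28190.44 = 76.54 in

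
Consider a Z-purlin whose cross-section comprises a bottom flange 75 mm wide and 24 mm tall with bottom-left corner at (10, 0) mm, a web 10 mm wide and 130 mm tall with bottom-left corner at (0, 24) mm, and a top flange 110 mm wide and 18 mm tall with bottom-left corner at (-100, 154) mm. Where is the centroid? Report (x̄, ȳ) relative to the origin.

bottom flange: A = 75 × 24 = 1800.00, centroid at (47.50, 12.00).
web: A = 10 × 130 = 1300.00, centroid at (5.00, 89.00).
top flange: A = 110 × 18 = 1980.00, centroid at (-45.00, 163.00).
ΣA = 5080.00 mm²
ΣAx̄ = (1800.00)(47.50) + (1300.00)(5.00) + (1980.00)(-45.00) = 2900.00 mm³
ΣAȳ = (1800.00)(12.00) + (1300.00)(89.00) + (1980.00)(163.00) = 460040.00 mm³
x̄ = 2900.00 / 5080.00 = 0.57 mm
ȳ = 460040.00 / 5080.00 = 90.56 mm

x̄ = 0.57 mm, ȳ = 90.56 mm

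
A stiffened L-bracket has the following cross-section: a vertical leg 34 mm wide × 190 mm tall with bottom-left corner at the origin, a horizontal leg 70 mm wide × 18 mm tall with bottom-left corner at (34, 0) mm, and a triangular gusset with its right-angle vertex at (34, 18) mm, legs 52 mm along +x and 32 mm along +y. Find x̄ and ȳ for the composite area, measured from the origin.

Part | A | x̄ᵢ | ȳᵢ | A·x̄ᵢ | A·ȳᵢ
vertical leg | 6460.00 | 17.00 | 95.00 | 109820.00 | 613700.00
horizontal leg | 1260.00 | 69.00 | 9.00 | 86940.00 | 11340.00
gusset | 832.00 | 51.33 | 28.67 | 42709.33 | 23850.67
Σ | 8552.00 |  |  | 239469.33 | 648890.67
x̄ = 239469.33 / 8552.00 = 28.00 mm
ȳ = 648890.67 / 8552.00 = 75.88 mm

x̄ = 28.00 mm, ȳ = 75.88 mm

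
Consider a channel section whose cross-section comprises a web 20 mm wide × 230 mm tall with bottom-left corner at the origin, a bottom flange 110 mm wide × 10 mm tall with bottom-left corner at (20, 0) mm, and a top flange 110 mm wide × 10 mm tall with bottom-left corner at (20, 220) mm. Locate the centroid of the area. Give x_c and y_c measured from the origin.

x_c = 31.03 mm, y_c = 115.00 mm

web: A = 20 × 230 = 4600.00, centroid at (10.00, 115.00).
bottom flange: A = 110 × 10 = 1100.00, centroid at (75.00, 5.00).
top flange: A = 110 × 10 = 1100.00, centroid at (75.00, 225.00).
ΣA = 6800.00 mm²
ΣAx_c = (4600.00)(10.00) + (1100.00)(75.00) + (1100.00)(75.00) = 211000.00 mm³
ΣAy_c = (4600.00)(115.00) + (1100.00)(5.00) + (1100.00)(225.00) = 782000.00 mm³
x_c = 211000.00 / 6800.00 = 31.03 mm
y_c = 782000.00 / 6800.00 = 115.00 mm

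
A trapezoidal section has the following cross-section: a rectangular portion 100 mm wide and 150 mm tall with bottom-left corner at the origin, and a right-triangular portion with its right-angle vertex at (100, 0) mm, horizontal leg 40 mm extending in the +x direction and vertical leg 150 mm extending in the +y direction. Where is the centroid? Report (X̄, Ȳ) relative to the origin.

X̄ = 60.56 mm, Ȳ = 70.83 mm

rectangular portion: A = 100 × 150 = 15000.00, centroid at (50.00, 75.00).
triangular portion: A = ½·40·150 = 3000.00, centroid at (113.33, 50.00).
ΣA = 18000.00 mm²
ΣAX̄ = (15000.00)(50.00) + (3000.00)(113.33) = 1090000.00 mm³
ΣAȲ = (15000.00)(75.00) + (3000.00)(50.00) = 1275000.00 mm³
X̄ = 1090000.00 / 18000.00 = 60.56 mm
Ȳ = 1275000.00 / 18000.00 = 70.83 mm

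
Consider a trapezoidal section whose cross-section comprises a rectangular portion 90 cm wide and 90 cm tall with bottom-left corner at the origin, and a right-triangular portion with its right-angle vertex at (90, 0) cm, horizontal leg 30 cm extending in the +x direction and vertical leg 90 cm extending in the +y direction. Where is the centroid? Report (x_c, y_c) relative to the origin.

rectangular portion: A = 90 × 90 = 8100.00, centroid at (45.00, 45.00).
triangular portion: A = ½·30·90 = 1350.00, centroid at (100.00, 30.00).
ΣA = 9450.00 cm², ΣAx_c = 499500.00 cm³, ΣAy_c = 405000.00 cm³.
x_c = 499500.00/9450.00 = 52.86 cm; y_c = 405000.00/9450.00 = 42.86 cm.

x_c = 52.86 cm, y_c = 42.86 cm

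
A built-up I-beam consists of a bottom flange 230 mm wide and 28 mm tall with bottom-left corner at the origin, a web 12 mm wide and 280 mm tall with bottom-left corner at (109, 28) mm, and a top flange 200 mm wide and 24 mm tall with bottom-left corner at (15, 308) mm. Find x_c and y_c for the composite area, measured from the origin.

x_c = 115.00 mm, y_c = 150.04 mm

bottom flange: A = 230 × 28 = 6440.00, centroid at (115.00, 14.00).
web: A = 12 × 280 = 3360.00, centroid at (115.00, 168.00).
top flange: A = 200 × 24 = 4800.00, centroid at (115.00, 320.00).
ΣA = 14600.00 mm²
ΣAx_c = (6440.00)(115.00) + (3360.00)(115.00) + (4800.00)(115.00) = 1679000.00 mm³
ΣAy_c = (6440.00)(14.00) + (3360.00)(168.00) + (4800.00)(320.00) = 2190640.00 mm³
x_c = 1679000.00 / 14600.00 = 115.00 mm
y_c = 2190640.00 / 14600.00 = 150.04 mm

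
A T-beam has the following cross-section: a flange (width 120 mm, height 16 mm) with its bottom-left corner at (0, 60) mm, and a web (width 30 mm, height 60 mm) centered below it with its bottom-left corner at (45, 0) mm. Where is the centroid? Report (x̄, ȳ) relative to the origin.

web: A = 30 × 60 = 1800.00, centroid at (60.00, 30.00).
flange: A = 120 × 16 = 1920.00, centroid at (60.00, 68.00).
ΣA = 3720.00 mm²
ΣAx̄ = (1800.00)(60.00) + (1920.00)(60.00) = 223200.00 mm³
ΣAȳ = (1800.00)(30.00) + (1920.00)(68.00) = 184560.00 mm³
x̄ = 223200.00 / 3720.00 = 60.00 mm
ȳ = 184560.00 / 3720.00 = 49.61 mm

x̄ = 60.00 mm, ȳ = 49.61 mm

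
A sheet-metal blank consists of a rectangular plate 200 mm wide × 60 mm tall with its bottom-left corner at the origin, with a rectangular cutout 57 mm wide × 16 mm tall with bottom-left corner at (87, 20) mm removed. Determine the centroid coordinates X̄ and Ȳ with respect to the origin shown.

plate: A = 200 × 60 = 12000.00, centroid at (100.00, 30.00).
hole: A = −(57 × 16) = -912.00, centroid at (115.50, 28.00).
ΣA = 11088.00 mm², ΣAX̄ = 1094664.00 mm³, ΣAȲ = 334464.00 mm³.
X̄ = 1094664.00/11088.00 = 98.73 mm; Ȳ = 334464.00/11088.00 = 30.16 mm.

X̄ = 98.73 mm, Ȳ = 30.16 mm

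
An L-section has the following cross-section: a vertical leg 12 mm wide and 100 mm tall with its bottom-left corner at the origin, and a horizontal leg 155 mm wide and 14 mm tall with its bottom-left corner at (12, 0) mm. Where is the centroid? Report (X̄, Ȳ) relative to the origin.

Part | A | x̄ᵢ | ȳᵢ | A·x̄ᵢ | A·ȳᵢ
vertical leg | 1200.00 | 6.00 | 50.00 | 7200.00 | 60000.00
horizontal leg | 2170.00 | 89.50 | 7.00 | 194215.00 | 15190.00
Σ | 3370.00 |  |  | 201415.00 | 75190.00
X̄ = 201415.00 / 3370.00 = 59.77 mm
Ȳ = 75190.00 / 3370.00 = 22.31 mm

X̄ = 59.77 mm, Ȳ = 22.31 mm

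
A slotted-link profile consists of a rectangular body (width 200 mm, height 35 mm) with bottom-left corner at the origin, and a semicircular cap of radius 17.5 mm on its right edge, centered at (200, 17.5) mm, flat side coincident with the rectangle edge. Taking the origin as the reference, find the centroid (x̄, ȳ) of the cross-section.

x̄ = 106.91 mm, ȳ = 17.50 mm

Part | A | x̄ᵢ | ȳᵢ | A·x̄ᵢ | A·ȳᵢ
rectangular body | 7000.00 | 100.00 | 17.50 | 700000.00 | 122500.00
semicircular end | 481.06 | 207.43 | 17.50 | 99784.19 | 8418.49
Σ | 7481.06 |  |  | 799784.19 | 130918.49
x̄ = 799784.19 / 7481.06 = 106.91 mm
ȳ = 130918.49 / 7481.06 = 17.50 mm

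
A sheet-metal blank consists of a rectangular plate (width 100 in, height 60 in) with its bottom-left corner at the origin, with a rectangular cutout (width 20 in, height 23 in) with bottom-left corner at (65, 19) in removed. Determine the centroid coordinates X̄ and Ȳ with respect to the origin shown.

Part | A | x̄ᵢ | ȳᵢ | A·x̄ᵢ | A·ȳᵢ
plate | 6000.00 | 50.00 | 30.00 | 300000.00 | 180000.00
hole | -460.00 | 75.00 | 30.50 | -34500.00 | -14030.00
Σ | 5540.00 |  |  | 265500.00 | 165970.00
X̄ = 265500.00 / 5540.00 = 47.92 in
Ȳ = 165970.00 / 5540.00 = 29.96 in

X̄ = 47.92 in, Ȳ = 29.96 in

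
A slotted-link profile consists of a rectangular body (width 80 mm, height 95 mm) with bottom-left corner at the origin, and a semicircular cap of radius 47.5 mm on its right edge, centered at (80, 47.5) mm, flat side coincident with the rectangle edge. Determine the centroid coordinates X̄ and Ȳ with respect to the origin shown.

X̄ = 59.13 mm, Ȳ = 47.50 mm

rectangular body: A = 80 × 95 = 7600.00, centroid at (40.00, 47.50).
semicircular end: A = ½π·47.5² = 3544.11, centroid at (100.16, 47.50).
ΣA = 11144.11 mm², ΣAX̄ = 658976.65 mm³, ΣAȲ = 529345.19 mm³.
X̄ = 658976.65/11144.11 = 59.13 mm; Ȳ = 529345.19/11144.11 = 47.50 mm.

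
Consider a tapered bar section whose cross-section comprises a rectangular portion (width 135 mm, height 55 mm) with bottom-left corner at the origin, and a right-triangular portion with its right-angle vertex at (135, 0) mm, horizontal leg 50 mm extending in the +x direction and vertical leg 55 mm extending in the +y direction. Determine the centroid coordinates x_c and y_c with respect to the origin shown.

x_c = 80.65 mm, y_c = 26.07 mm

rectangular portion: A = 135 × 55 = 7425.00, centroid at (67.50, 27.50).
triangular portion: A = ½·50·55 = 1375.00, centroid at (151.67, 18.33).
ΣA = 8800.00 mm²
ΣAx_c = (7425.00)(67.50) + (1375.00)(151.67) = 709729.17 mm³
ΣAy_c = (7425.00)(27.50) + (1375.00)(18.33) = 229395.83 mm³
x_c = 709729.17 / 8800.00 = 80.65 mm
y_c = 229395.83 / 8800.00 = 26.07 mm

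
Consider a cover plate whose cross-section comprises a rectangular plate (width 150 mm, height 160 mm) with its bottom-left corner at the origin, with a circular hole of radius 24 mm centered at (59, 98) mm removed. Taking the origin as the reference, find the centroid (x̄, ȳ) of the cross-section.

x̄ = 76.30 mm, ȳ = 78.53 mm

plate: A = 150 × 160 = 24000.00, centroid at (75.00, 80.00).
hole: A = −π·24² = -1809.56, centroid at (59.00, 98.00).
ΣA = 22190.44 mm²
ΣAx̄ = (24000.00)(75.00) + (-1809.56)(59.00) = 1693236.12 mm³
ΣAȳ = (24000.00)(80.00) + (-1809.56)(98.00) = 1742663.38 mm³
x̄ = 1693236.12 / 22190.44 = 76.30 mm
ȳ = 1742663.38 / 22190.44 = 78.53 mm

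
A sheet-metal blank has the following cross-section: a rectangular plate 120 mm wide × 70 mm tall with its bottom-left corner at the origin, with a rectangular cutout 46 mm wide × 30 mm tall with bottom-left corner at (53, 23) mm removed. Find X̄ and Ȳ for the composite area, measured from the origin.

X̄ = 56.85 mm, Ȳ = 34.41 mm

Part | A | x̄ᵢ | ȳᵢ | A·x̄ᵢ | A·ȳᵢ
plate | 8400.00 | 60.00 | 35.00 | 504000.00 | 294000.00
hole | -1380.00 | 76.00 | 38.00 | -104880.00 | -52440.00
Σ | 7020.00 |  |  | 399120.00 | 241560.00
X̄ = 399120.00 / 7020.00 = 56.85 mm
Ȳ = 241560.00 / 7020.00 = 34.41 mm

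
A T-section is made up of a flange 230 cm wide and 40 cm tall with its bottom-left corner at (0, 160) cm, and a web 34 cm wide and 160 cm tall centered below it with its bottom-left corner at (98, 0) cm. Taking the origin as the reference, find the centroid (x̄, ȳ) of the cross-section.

Part | A | x̄ᵢ | ȳᵢ | A·x̄ᵢ | A·ȳᵢ
web | 5440.00 | 115.00 | 80.00 | 625600.00 | 435200.00
flange | 9200.00 | 115.00 | 180.00 | 1058000.00 | 1656000.00
Σ | 14640.00 |  |  | 1683600.00 | 2091200.00
x̄ = 1683600.00 / 14640.00 = 115.00 cm
ȳ = 2091200.00 / 14640.00 = 142.84 cm

x̄ = 115.00 cm, ȳ = 142.84 cm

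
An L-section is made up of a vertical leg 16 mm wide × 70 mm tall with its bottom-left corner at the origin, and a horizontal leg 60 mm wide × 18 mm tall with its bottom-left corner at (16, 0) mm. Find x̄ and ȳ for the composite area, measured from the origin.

x̄ = 26.65 mm, ȳ = 22.24 mm

vertical leg: A = 16 × 70 = 1120.00, centroid at (8.00, 35.00).
horizontal leg: A = 60 × 18 = 1080.00, centroid at (46.00, 9.00).
ΣA = 2200.00 mm²
ΣAx̄ = (1120.00)(8.00) + (1080.00)(46.00) = 58640.00 mm³
ΣAȳ = (1120.00)(35.00) + (1080.00)(9.00) = 48920.00 mm³
x̄ = 58640.00 / 2200.00 = 26.65 mm
ȳ = 48920.00 / 2200.00 = 22.24 mm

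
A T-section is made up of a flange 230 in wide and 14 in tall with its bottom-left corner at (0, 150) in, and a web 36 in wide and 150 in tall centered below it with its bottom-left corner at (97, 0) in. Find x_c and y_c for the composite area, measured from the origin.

x_c = 115.00 in, y_c = 105.63 in

web: A = 36 × 150 = 5400.00, centroid at (115.00, 75.00).
flange: A = 230 × 14 = 3220.00, centroid at (115.00, 157.00).
ΣA = 8620.00 in², ΣAx_c = 991300.00 in³, ΣAy_c = 910540.00 in³.
x_c = 991300.00/8620.00 = 115.00 in; y_c = 910540.00/8620.00 = 105.63 in.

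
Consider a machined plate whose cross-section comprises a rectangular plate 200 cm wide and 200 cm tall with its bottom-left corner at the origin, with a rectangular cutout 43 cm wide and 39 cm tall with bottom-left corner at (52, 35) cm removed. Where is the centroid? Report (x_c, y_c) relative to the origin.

plate: A = 200 × 200 = 40000.00, centroid at (100.00, 100.00).
hole: A = −(43 × 39) = -1677.00, centroid at (73.50, 54.50).
ΣA = 38323.00 cm², ΣAx_c = 3876740.50 cm³, ΣAy_c = 3908603.50 cm³.
x_c = 3876740.50/38323.00 = 101.16 cm; y_c = 3908603.50/38323.00 = 101.99 cm.

x_c = 101.16 cm, y_c = 101.99 cm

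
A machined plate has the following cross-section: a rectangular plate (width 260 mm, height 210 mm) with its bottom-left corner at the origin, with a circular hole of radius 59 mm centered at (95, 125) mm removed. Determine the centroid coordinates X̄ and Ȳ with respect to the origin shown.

X̄ = 138.77 mm, Ȳ = 99.99 mm

plate: A = 260 × 210 = 54600.00, centroid at (130.00, 105.00).
hole: A = −π·59² = -10935.88, centroid at (95.00, 125.00).
ΣA = 43664.12 mm², ΣAX̄ = 6059091.02 mm³, ΣAȲ = 4366014.50 mm³.
X̄ = 6059091.02/43664.12 = 138.77 mm; Ȳ = 4366014.50/43664.12 = 99.99 mm.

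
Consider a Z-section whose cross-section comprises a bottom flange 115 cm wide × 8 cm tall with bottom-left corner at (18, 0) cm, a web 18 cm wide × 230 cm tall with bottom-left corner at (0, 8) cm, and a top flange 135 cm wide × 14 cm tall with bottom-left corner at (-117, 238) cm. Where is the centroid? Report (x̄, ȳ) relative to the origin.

x̄ = 1.89 cm, ȳ = 140.42 cm

bottom flange: A = 115 × 8 = 920.00, centroid at (75.50, 4.00).
web: A = 18 × 230 = 4140.00, centroid at (9.00, 123.00).
top flange: A = 135 × 14 = 1890.00, centroid at (-49.50, 245.00).
ΣA = 6950.00 cm²
ΣAx̄ = (920.00)(75.50) + (4140.00)(9.00) + (1890.00)(-49.50) = 13165.00 cm³
ΣAȳ = (920.00)(4.00) + (4140.00)(123.00) + (1890.00)(245.00) = 975950.00 cm³
x̄ = 13165.00 / 6950.00 = 1.89 cm
ȳ = 975950.00 / 6950.00 = 140.42 cm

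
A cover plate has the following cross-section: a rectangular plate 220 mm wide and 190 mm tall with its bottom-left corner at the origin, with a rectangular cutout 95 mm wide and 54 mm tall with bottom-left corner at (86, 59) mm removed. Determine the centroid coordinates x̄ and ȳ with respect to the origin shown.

x̄ = 106.71 mm, ȳ = 96.26 mm

plate: A = 220 × 190 = 41800.00, centroid at (110.00, 95.00).
hole: A = −(95 × 54) = -5130.00, centroid at (133.50, 86.00).
ΣA = 36670.00 mm², ΣAx̄ = 3913145.00 mm³, ΣAȳ = 3529820.00 mm³.
x̄ = 3913145.00/36670.00 = 106.71 mm; ȳ = 3529820.00/36670.00 = 96.26 mm.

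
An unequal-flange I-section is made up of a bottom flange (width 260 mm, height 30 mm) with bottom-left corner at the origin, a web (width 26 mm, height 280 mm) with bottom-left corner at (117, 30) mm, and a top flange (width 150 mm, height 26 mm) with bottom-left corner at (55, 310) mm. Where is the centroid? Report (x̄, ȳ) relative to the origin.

Part | A | x̄ᵢ | ȳᵢ | A·x̄ᵢ | A·ȳᵢ
bottom flange | 7800.00 | 130.00 | 15.00 | 1014000.00 | 117000.00
web | 7280.00 | 130.00 | 170.00 | 946400.00 | 1237600.00
top flange | 3900.00 | 130.00 | 323.00 | 507000.00 | 1259700.00
Σ | 18980.00 |  |  | 2467400.00 | 2614300.00
x̄ = 2467400.00 / 18980.00 = 130.00 mm
ȳ = 2614300.00 / 18980.00 = 137.74 mm

x̄ = 130.00 mm, ȳ = 137.74 mm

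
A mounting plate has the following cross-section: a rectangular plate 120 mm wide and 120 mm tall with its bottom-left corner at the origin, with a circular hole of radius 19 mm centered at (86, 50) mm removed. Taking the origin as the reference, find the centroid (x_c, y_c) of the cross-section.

plate: A = 120 × 120 = 14400.00, centroid at (60.00, 60.00).
hole: A = −π·19² = -1134.11, centroid at (86.00, 50.00).
ΣA = 13265.89 mm²
ΣAx_c = (14400.00)(60.00) + (-1134.11)(86.00) = 766466.11 mm³
ΣAy_c = (14400.00)(60.00) + (-1134.11)(50.00) = 807294.25 mm³
x_c = 766466.11 / 13265.89 = 57.78 mm
y_c = 807294.25 / 13265.89 = 60.85 mm

x_c = 57.78 mm, y_c = 60.85 mm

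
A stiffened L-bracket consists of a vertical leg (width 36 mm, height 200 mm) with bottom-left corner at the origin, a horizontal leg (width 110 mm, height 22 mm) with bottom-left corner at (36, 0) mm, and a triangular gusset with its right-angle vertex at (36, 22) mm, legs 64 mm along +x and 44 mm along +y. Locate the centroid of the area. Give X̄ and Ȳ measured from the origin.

Part | A | x̄ᵢ | ȳᵢ | A·x̄ᵢ | A·ȳᵢ
vertical leg | 7200.00 | 18.00 | 100.00 | 129600.00 | 720000.00
horizontal leg | 2420.00 | 91.00 | 11.00 | 220220.00 | 26620.00
gusset | 1408.00 | 57.33 | 36.67 | 80725.33 | 51626.67
Σ | 11028.00 |  |  | 430545.33 | 798246.67
X̄ = 430545.33 / 11028.00 = 39.04 mm
Ȳ = 798246.67 / 11028.00 = 72.38 mm

X̄ = 39.04 mm, Ȳ = 72.38 mm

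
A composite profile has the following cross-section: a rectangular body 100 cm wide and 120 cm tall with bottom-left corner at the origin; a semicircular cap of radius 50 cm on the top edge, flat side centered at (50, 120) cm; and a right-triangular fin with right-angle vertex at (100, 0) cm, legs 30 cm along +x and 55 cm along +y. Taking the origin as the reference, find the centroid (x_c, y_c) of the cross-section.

x_c = 52.95 cm, y_c = 76.99 cm

rectangular body: A = 100 × 120 = 12000.00, centroid at (50.00, 60.00).
semicircular top: A = ½π·50² = 3926.99, centroid at (50.00, 141.22).
triangular fin: A = ½·30·55 = 825.00, centroid at (110.00, 18.33).
ΣA = 16751.99 cm², ΣAx_c = 887099.54 cm³, ΣAy_c = 1289697.23 cm³.
x_c = 887099.54/16751.99 = 52.95 cm; y_c = 1289697.23/16751.99 = 76.99 cm.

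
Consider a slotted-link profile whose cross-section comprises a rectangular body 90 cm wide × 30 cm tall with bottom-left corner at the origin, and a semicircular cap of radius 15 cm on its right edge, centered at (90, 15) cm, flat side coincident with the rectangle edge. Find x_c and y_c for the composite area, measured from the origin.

x_c = 50.95 cm, y_c = 15.00 cm

rectangular body: A = 90 × 30 = 2700.00, centroid at (45.00, 15.00).
semicircular end: A = ½π·15² = 353.43, centroid at (96.37, 15.00).
ΣA = 3053.43 cm²
ΣAx_c = (2700.00)(45.00) + (353.43)(96.37) = 155558.63 cm³
ΣAy_c = (2700.00)(15.00) + (353.43)(15.00) = 45801.44 cm³
x_c = 155558.63 / 3053.43 = 50.95 cm
y_c = 45801.44 / 3053.43 = 15.00 cm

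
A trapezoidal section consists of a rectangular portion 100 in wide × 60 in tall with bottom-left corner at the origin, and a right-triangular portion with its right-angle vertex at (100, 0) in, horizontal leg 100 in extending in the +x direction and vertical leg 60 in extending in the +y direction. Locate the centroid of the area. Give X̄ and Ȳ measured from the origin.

X̄ = 77.78 in, Ȳ = 26.67 in

rectangular portion: A = 100 × 60 = 6000.00, centroid at (50.00, 30.00).
triangular portion: A = ½·100·60 = 3000.00, centroid at (133.33, 20.00).
ΣA = 9000.00 in²
ΣAX̄ = (6000.00)(50.00) + (3000.00)(133.33) = 700000.00 in³
ΣAȲ = (6000.00)(30.00) + (3000.00)(20.00) = 240000.00 in³
X̄ = 700000.00 / 9000.00 = 77.78 in
Ȳ = 240000.00 / 9000.00 = 26.67 in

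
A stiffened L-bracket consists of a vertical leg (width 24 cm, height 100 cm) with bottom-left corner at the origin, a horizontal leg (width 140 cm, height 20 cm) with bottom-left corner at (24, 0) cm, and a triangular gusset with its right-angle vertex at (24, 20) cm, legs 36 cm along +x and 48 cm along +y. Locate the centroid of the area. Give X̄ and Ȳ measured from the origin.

vertical leg: A = 24 × 100 = 2400.00, centroid at (12.00, 50.00).
horizontal leg: A = 140 × 20 = 2800.00, centroid at (94.00, 10.00).
gusset: A = ½·36·48 = 864.00, centroid at (36.00, 36.00).
ΣA = 6064.00 cm²
ΣAX̄ = (2400.00)(12.00) + (2800.00)(94.00) + (864.00)(36.00) = 323104.00 cm³
ΣAȲ = (2400.00)(50.00) + (2800.00)(10.00) + (864.00)(36.00) = 179104.00 cm³
X̄ = 323104.00 / 6064.00 = 53.28 cm
Ȳ = 179104.00 / 6064.00 = 29.54 cm

X̄ = 53.28 cm, Ȳ = 29.54 cm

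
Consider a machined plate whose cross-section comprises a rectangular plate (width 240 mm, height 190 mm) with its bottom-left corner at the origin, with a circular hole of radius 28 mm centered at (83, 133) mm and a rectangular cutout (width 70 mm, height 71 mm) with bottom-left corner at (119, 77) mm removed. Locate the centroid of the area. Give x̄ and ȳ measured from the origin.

plate: A = 240 × 190 = 45600.00, centroid at (120.00, 95.00).
hole 1: A = −π·28² = -2463.01, centroid at (83.00, 133.00).
hole 2: A = −(70 × 71) = -4970.00, centroid at (154.00, 112.50).
ΣA = 38166.99 mm²
ΣAx̄ = (45600.00)(120.00) + (-2463.01)(83.00) + (-4970.00)(154.00) = 4502190.28 mm³
ΣAȳ = (45600.00)(95.00) + (-2463.01)(133.00) + (-4970.00)(112.50) = 3445294.85 mm³
x̄ = 4502190.28 / 38166.99 = 117.96 mm
ȳ = 3445294.85 / 38166.99 = 90.27 mm

x̄ = 117.96 mm, ȳ = 90.27 mm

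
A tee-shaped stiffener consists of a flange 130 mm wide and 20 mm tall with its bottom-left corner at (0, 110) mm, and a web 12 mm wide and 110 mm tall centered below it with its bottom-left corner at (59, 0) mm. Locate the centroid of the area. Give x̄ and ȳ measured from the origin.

x̄ = 65.00 mm, ȳ = 98.11 mm

Part | A | x̄ᵢ | ȳᵢ | A·x̄ᵢ | A·ȳᵢ
web | 1320.00 | 65.00 | 55.00 | 85800.00 | 72600.00
flange | 2600.00 | 65.00 | 120.00 | 169000.00 | 312000.00
Σ | 3920.00 |  |  | 254800.00 | 384600.00
x̄ = 254800.00 / 3920.00 = 65.00 mm
ȳ = 384600.00 / 3920.00 = 98.11 mm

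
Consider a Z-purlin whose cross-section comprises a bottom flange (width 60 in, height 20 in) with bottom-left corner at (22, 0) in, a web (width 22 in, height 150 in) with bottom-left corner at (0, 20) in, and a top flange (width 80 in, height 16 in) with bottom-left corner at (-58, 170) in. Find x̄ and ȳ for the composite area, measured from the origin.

x̄ = 13.09 in, ȳ = 95.73 in

Part | A | x̄ᵢ | ȳᵢ | A·x̄ᵢ | A·ȳᵢ
bottom flange | 1200.00 | 52.00 | 10.00 | 62400.00 | 12000.00
web | 3300.00 | 11.00 | 95.00 | 36300.00 | 313500.00
top flange | 1280.00 | -18.00 | 178.00 | -23040.00 | 227840.00
Σ | 5780.00 |  |  | 75660.00 | 553340.00
x̄ = 75660.00 / 5780.00 = 13.09 in
ȳ = 553340.00 / 5780.00 = 95.73 in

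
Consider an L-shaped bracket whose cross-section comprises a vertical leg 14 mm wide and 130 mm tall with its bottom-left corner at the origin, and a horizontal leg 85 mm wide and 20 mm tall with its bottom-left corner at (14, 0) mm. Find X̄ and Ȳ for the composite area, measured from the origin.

X̄ = 30.91 mm, Ȳ = 38.44 mm

vertical leg: A = 14 × 130 = 1820.00, centroid at (7.00, 65.00).
horizontal leg: A = 85 × 20 = 1700.00, centroid at (56.50, 10.00).
ΣA = 3520.00 mm²
ΣAX̄ = (1820.00)(7.00) + (1700.00)(56.50) = 108790.00 mm³
ΣAȲ = (1820.00)(65.00) + (1700.00)(10.00) = 135300.00 mm³
X̄ = 108790.00 / 3520.00 = 30.91 mm
Ȳ = 135300.00 / 3520.00 = 38.44 mm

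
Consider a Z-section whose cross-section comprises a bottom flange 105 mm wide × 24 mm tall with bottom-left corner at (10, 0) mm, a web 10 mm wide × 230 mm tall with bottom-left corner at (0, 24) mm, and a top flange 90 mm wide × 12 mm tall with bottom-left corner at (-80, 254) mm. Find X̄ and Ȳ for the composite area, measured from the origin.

Part | A | x̄ᵢ | ȳᵢ | A·x̄ᵢ | A·ȳᵢ
bottom flange | 2520.00 | 62.50 | 12.00 | 157500.00 | 30240.00
web | 2300.00 | 5.00 | 139.00 | 11500.00 | 319700.00
top flange | 1080.00 | -35.00 | 260.00 | -37800.00 | 280800.00
Σ | 5900.00 |  |  | 131200.00 | 630740.00
X̄ = 131200.00 / 5900.00 = 22.24 mm
Ȳ = 630740.00 / 5900.00 = 106.91 mm

X̄ = 22.24 mm, Ȳ = 106.91 mm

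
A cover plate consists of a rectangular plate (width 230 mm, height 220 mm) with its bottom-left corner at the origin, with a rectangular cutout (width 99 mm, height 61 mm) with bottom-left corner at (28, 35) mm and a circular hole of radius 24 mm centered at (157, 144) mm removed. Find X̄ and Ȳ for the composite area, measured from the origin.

Part | A | x̄ᵢ | ȳᵢ | A·x̄ᵢ | A·ȳᵢ
plate | 50600.00 | 115.00 | 110.00 | 5819000.00 | 5566000.00
hole 1 | -6039.00 | 77.50 | 65.50 | -468022.50 | -395554.50
hole 2 | -1809.56 | 157.00 | 144.00 | -284100.51 | -260576.26
Σ | 42751.44 |  |  | 5066876.99 | 4909869.24
X̄ = 5066876.99 / 42751.44 = 118.52 mm
Ȳ = 4909869.24 / 42751.44 = 114.85 mm

X̄ = 118.52 mm, Ȳ = 114.85 mm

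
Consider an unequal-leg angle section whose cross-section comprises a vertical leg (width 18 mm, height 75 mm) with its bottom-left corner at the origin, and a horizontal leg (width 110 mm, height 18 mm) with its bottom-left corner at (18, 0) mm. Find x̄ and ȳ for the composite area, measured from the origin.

x̄ = 47.05 mm, ȳ = 20.55 mm

vertical leg: A = 18 × 75 = 1350.00, centroid at (9.00, 37.50).
horizontal leg: A = 110 × 18 = 1980.00, centroid at (73.00, 9.00).
ΣA = 3330.00 mm², ΣAx̄ = 156690.00 mm³, ΣAȳ = 68445.00 mm³.
x̄ = 156690.00/3330.00 = 47.05 mm; ȳ = 68445.00/3330.00 = 20.55 mm.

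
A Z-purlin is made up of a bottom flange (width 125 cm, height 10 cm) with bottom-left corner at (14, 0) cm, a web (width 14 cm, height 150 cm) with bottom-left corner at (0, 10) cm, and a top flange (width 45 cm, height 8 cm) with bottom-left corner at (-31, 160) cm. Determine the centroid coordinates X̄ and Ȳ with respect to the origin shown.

bottom flange: A = 125 × 10 = 1250.00, centroid at (76.50, 5.00).
web: A = 14 × 150 = 2100.00, centroid at (7.00, 85.00).
top flange: A = 45 × 8 = 360.00, centroid at (-8.50, 164.00).
ΣA = 3710.00 cm²
ΣAX̄ = (1250.00)(76.50) + (2100.00)(7.00) + (360.00)(-8.50) = 107265.00 cm³
ΣAȲ = (1250.00)(5.00) + (2100.00)(85.00) + (360.00)(164.00) = 243790.00 cm³
X̄ = 107265.00 / 3710.00 = 28.91 cm
Ȳ = 243790.00 / 3710.00 = 65.71 cm

X̄ = 28.91 cm, Ȳ = 65.71 cm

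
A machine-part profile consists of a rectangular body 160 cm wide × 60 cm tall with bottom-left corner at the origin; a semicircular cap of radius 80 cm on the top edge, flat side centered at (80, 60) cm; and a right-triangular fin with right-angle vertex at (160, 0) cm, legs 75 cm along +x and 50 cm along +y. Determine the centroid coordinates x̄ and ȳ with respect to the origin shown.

Part | A | x̄ᵢ | ȳᵢ | A·x̄ᵢ | A·ȳᵢ
rectangular body | 9600.00 | 80.00 | 30.00 | 768000.00 | 288000.00
semicircular top | 10053.10 | 80.00 | 93.95 | 804247.72 | 944519.12
triangular fin | 1875.00 | 185.00 | 16.67 | 346875.00 | 31250.00
Σ | 21528.10 |  |  | 1919122.72 | 1263769.12
x̄ = 1919122.72 / 21528.10 = 89.15 cm
ȳ = 1263769.12 / 21528.10 = 58.70 cm

x̄ = 89.15 cm, ȳ = 58.70 cm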